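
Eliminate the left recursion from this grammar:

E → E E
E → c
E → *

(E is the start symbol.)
E → c E'
E → * E'
E' → E E'
E' → ε

E is directly left-recursive. The standard transformation for
  A → A α₁ | ... | A α_m | β₁ | ... | β_n
is
  A  → β₁ A' | ... | β_n A'
  A' → α₁ A' | ... | α_m A' | ε

E → c becomes E → c E'
E → * becomes E → * E'
E → E E becomes E' → E E'
Add E' → ε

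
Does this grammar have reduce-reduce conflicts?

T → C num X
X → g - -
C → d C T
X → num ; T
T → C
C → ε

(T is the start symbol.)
No reduce-reduce conflicts

Augment with T' → T and build the canonical LR(0) collection (I0 = CLOSURE({[T' → . T]}), then GOTO on every symbol after a dot until no new states appear). It has 14 states:
  I0: { [C → . d C T], [C → .], [T → . C num X], [T → . C], [T' → . T] }  — shift, reduce
  I1: { [T → C . num X], [T → C .] }  — shift, reduce
  I2: { [T' → T .] }  — accept
  I3: { [C → . d C T], [C → .], [C → d . C T] }  — shift, reduce
  I4: { [C → . d C T], [C → .], [C → d C . T], [T → . C num X], [T → . C] }  — shift, reduce
  I5: { [C → d C T .] }  — reduce
  I6: { [T → C num . X], [X → . g - -], [X → . num ; T] }  — shift
  I7: { [T → C num X .] }  — reduce
  I8: { [X → g . - -] }  — shift
  I9: { [X → num . ; T] }  — shift
  I10: { [C → . d C T], [C → .], [T → . C num X], [T → . C], [X → num ; . T] }  — shift, reduce
  I11: { [X → num ; T .] }  — reduce
  I12: { [X → g - . -] }  — shift
  I13: { [X → g - - .] }  — reduce

No state contains more than one complete item.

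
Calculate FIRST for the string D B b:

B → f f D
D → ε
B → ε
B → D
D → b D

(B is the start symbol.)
{ 'b', 'f' }

FIRST sets of the non-terminals involved (from the grammar, by fixed-point iteration):
  FIRST(D) = { 'b', ε }
  FIRST(B) = { 'b', 'f', ε }

To compute FIRST(D B b), process the symbols left to right:
Symbol D is a non-terminal. Add FIRST(D) \ {ε} = { 'b' }
D is nullable (ε ∈ FIRST(D)), continue to the next symbol.
Symbol B is a non-terminal. Add FIRST(B) \ {ε} = { 'b', 'f' }
B is nullable (ε ∈ FIRST(B)), continue to the next symbol.
Symbol b is a terminal. Add 'b' and stop.
FIRST(D B b) = { 'b', 'f' }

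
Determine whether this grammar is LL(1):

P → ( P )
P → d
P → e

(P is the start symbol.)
For P:
  PREDICT(P → '(' P ')') = { '(' }
  PREDICT(P → d) = { 'd' }
  PREDICT(P → e) = { 'e' }

All predict sets are disjoint. The grammar IS LL(1).

Answer: Yes, the grammar is LL(1).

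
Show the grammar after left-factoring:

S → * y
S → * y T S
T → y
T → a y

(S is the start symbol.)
S → * y S'
S' → ε
S' → T S
T → y
T → a y

Left-factoring transforms A → αβ₁ | αβ₂ into A → αA' and A' → β₁ | β₂
(α is the longest common prefix among the alternatives). Repeat until
no nonterminal has two alternatives with a common prefix.

Round 1: S has alternatives sharing prefix '* y'. Introduce S': S → * y S'
  Add: S' → ε
  Add: S' → T S

No remaining common prefixes — done.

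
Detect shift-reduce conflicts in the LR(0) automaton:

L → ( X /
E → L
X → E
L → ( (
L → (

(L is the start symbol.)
Yes — I1: [L → ( .] vs [L → . (]; I3: [L → ( .] vs [L → . (]

Augment with L' → L and build the canonical LR(0) collection (I0 = CLOSURE({[L' → . L]}), then GOTO on every symbol after a dot until no new states appear). It has 8 states:
  I0: { [L → . ( (], [L → . ( X /], [L → . (], [L' → . L] }  — shift
  I1: { [E → . L], [L → ( . (], [L → ( . X /], [L → ( .], [L → . ( (], [L → . ( X /], [L → . (], [X → . E] }  — shift, reduce
  I2: { [L' → L .] }  — accept
  I3: { [E → . L], [L → ( ( .], [L → ( . (], [L → ( . X /], [L → ( .], [L → . ( (], [L → . ( X /], [L → . (], [X → . E] }  — shift, 2 reduces
  I4: { [X → E .] }  — reduce
  I5: { [E → L .] }  — reduce
  I6: { [L → ( X . /] }  — shift
  I7: { [L → ( X / .] }  — reduce

I1 contains reduce item [L → ( .] and shift items [L → . (], [L → . ( (], [L → ( . (], [L → . ( X /] — shift-reduce conflict.
I3 contains reduce items [L → ( .], [L → ( ( .] and shift items [L → . (], [L → . ( (], [L → ( . (], [L → . ( X /] — shift-reduce conflict.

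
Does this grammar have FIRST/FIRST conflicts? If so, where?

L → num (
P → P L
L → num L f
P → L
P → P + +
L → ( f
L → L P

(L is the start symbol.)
A FIRST/FIRST conflict occurs when two productions N → α and N → β for the same non-terminal have FIRST(α) ∩ FIRST(β) ≠ ∅ (with ε ∈ FIRST of a nullable right-hand side, so two nullable alternatives also conflict).

FIRST sets of the non-terminals at (or reachable through a nullable prefix from) the front of some alternative:
  FIRST(L) = { '(', 'num' }
  FIRST(P) = { '(', 'num' }

Productions for L:
  L → num (: FIRST = { 'num' }
  L → num L f: FIRST = { 'num' }
  L → ( f: FIRST = { '(' }
  L → L P: FIRST = { '(', 'num' }
Productions for P:
  P → P L: FIRST = { '(', 'num' }
  P → L: FIRST = { '(', 'num' }
  P → P + +: FIRST = { '(', 'num' }

Conflict for L: L → num ( and L → num L f
  Overlap: { 'num' }
Conflict for L: L → num ( and L → L P
  Overlap: { 'num' }
Conflict for L: L → num L f and L → L P
  Overlap: { 'num' }
Conflict for L: L → ( f and L → L P
  Overlap: { '(' }
Conflict for P: P → P L and P → L
  Overlap: { '(', 'num' }
Conflict for P: P → P L and P → P + +
  Overlap: { '(', 'num' }
Conflict for P: P → L and P → P + +
  Overlap: { '(', 'num' }

Answer: Yes. L → num '(' / L → num L f on { 'num' }; L → num '(' / L → L P on { 'num' }; L → num L f / L → L P on { 'num' }; L → '(' f / L → L P on { '(' }; P → P L / P → L on { '(', 'num' }; P → P L / P → P '+' '+' on { '(', 'num' }; P → L / P → P '+' '+' on { '(', 'num' }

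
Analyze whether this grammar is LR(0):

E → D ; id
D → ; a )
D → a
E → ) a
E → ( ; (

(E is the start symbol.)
Yes, the grammar is LR(0)

A grammar is LR(0) if no state in the canonical LR(0) collection has:
  - both a shift item (dot before a terminal) and a complete item (shift-reduce conflict), or
  - two or more complete items (reduce-reduce conflict; the accept item [E' → E .] counts as a complete item here).

Augment with E' → E and build the canonical LR(0) collection (I0 = CLOSURE({[E' → . E]}), then GOTO on every symbol after a dot until no new states appear). It has 14 states:
  I0: { [D → . ; a )], [D → . a], [E → . ( ; (], [E → . ) a], [E → . D ; id], [E' → . E] }  — shift
  I1: { [E → ( . ; (] }  — shift
  I2: { [E → ) . a] }  — shift
  I3: { [D → ; . a )] }  — shift
  I4: { [E → D . ; id] }  — shift
  I5: { [E' → E .] }  — accept
  I6: { [D → a .] }  — reduce
  I7: { [E → D ; . id] }  — shift
  I8: { [E → D ; id .] }  — reduce
  I9: { [D → ; a . )] }  — shift
  I10: { [D → ; a ) .] }  — reduce
  I11: { [E → ) a .] }  — reduce
  I12: { [E → ( ; . (] }  — shift
  I13: { [E → ( ; ( .] }  — reduce

Every state is either a pure shift/goto state or contains exactly one complete item and nothing to shift — no conflicts. The grammar is LR(0).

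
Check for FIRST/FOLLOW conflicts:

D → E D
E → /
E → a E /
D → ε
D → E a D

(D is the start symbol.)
Nullable non-terminals: D.
FIRST sets used below: FIRST(E) = { '/', 'a' }

D: nullable alternative(s) D → ε; FOLLOW(D) = { $ }
  D → E D: FIRST \ {ε} = { '/', 'a' } — disjoint from FOLLOW(D)
  D → ε: FIRST \ {ε} = { } — this is the only nullable alternative, skip
  D → E a D: FIRST \ {ε} = { '/', 'a' } — disjoint from FOLLOW(D)

E has no nullable alternative, so no FIRST/FOLLOW check is needed there.

No FIRST/FOLLOW conflicts found.

Answer: No FIRST/FOLLOW conflicts.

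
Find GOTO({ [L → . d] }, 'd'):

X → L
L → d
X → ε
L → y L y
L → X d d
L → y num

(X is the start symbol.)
GOTO(I, 'd') = CLOSURE({ [A → αX.β] : [A → α.Xβ] ∈ I, X = 'd' })

Items with dot before 'd', with the dot advanced:
  [L → . d] → [L → d .]
Closure adds nothing (no advanced item has the dot before a non-terminal).

GOTO = { [L → d .] }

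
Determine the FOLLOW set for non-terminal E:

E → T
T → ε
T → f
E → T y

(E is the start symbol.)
{ $ }

To compute FOLLOW(E), find every occurrence of E on a right-hand side N → α E β: add FIRST(β) \ {ε}, and if β is empty or nullable also add FOLLOW(N). Iterate to a fixed point.

E is the start symbol, so $ ∈ FOLLOW(E).
E does not occur on any right-hand side.

Taking the union: FOLLOW(E) = { $ }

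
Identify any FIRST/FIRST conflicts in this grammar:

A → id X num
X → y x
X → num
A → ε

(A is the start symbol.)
A FIRST/FIRST conflict occurs when two productions N → α and N → β for the same non-terminal have FIRST(α) ∩ FIRST(β) ≠ ∅ (with ε ∈ FIRST of a nullable right-hand side, so two nullable alternatives also conflict).

Productions for A:
  A → id X num: FIRST = { 'id' }
  A → ε: FIRST = { ε }
Productions for X:
  X → y x: FIRST = { 'y' }
  X → num: FIRST = { 'num' }

All alternatives of each non-terminal have pairwise disjoint FIRST sets.

Answer: No FIRST/FIRST conflicts.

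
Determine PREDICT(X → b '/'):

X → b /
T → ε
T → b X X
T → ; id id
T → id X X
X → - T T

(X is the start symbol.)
{ 'b' }

PREDICT(X → b '/') = (FIRST(RHS) \ {ε}) ∪ (FOLLOW(X) if ε ∈ FIRST(RHS), i.e. RHS ⇒* ε)
FIRST(b '/') = { 'b' }
ε ∉ FIRST(b '/'), so FOLLOW(X) is not added.
PREDICT(X → b '/') = { 'b' }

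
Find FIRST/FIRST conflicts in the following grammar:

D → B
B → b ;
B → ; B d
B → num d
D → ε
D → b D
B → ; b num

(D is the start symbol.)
Yes. D → B / D → b D on { 'b' }; B → ';' B d / B → ';' b num on { ';' }

FIRST sets of the non-terminals at (or reachable through a nullable prefix from) the front of some alternative:
  FIRST(B) = { ';', 'b', 'num' }

Productions for D:
  D → B: FIRST = { ';', 'b', 'num' }
  D → ε: FIRST = { ε }
  D → b D: FIRST = { 'b' }
Productions for B:
  B → b ;: FIRST = { 'b' }
  B → ; B d: FIRST = { ';' }
  B → num d: FIRST = { 'num' }
  B → ; b num: FIRST = { ';' }

Conflict for D: D → B and D → b D
  Overlap: { 'b' }
Conflict for B: B → ; B d and B → ; b num
  Overlap: { ';' }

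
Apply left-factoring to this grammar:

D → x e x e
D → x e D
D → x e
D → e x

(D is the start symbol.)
D → x e D'
D' → x e
D' → D
D' → ε
D → e x

Left-factoring transforms A → αβ₁ | αβ₂ into A → αA' and A' → β₁ | β₂
(α is the longest common prefix among the alternatives). Repeat until
no nonterminal has two alternatives with a common prefix.

Round 1: D has alternatives sharing prefix 'x e'. Introduce D': D → x e D'
  Add: D' → x e
  Add: D' → D
  Add: D' → ε

No remaining common prefixes — done.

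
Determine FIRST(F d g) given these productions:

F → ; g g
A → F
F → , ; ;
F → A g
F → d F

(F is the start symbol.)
FIRST sets of the non-terminals involved (from the grammar, by fixed-point iteration):
  FIRST(F) = { ',', ';', 'd' }

To compute FIRST(F d g), process the symbols left to right:
Symbol F is a non-terminal. Add FIRST(F) \ {ε} = { ',', ';', 'd' }
F is not nullable (ε ∉ FIRST(F)), so stop here.
FIRST(F d g) = { ',', ';', 'd' }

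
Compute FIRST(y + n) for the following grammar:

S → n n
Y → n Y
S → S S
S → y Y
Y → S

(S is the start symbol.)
{ 'y' }

To compute FIRST(y + n), process the symbols left to right:
Symbol y is a terminal. Add 'y' and stop.
FIRST(y + n) = { 'y' }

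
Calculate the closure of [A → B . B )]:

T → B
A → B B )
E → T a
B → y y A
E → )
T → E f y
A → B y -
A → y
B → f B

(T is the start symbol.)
{ [A → B . B )], [B → . f B], [B → . y y A] }

To compute CLOSURE, for each item [A → α.Bβ] where B is a non-terminal, add [B → .γ] for all productions B → γ; repeat for the newly added items until nothing changes.

Start with: [A → B . B )]
  [A → B . B )] has the dot before B: add [B → . y y A], [B → . f B]
No further items can be added.

CLOSURE = { [A → B . B )], [B → . f B], [B → . y y A] }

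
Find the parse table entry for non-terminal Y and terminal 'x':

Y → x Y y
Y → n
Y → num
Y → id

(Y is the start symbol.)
Y → x Y y

To find M[Y, 'x'], we find productions for Y where 'x' is in the predict set (PREDICT(N → α) = (FIRST(α) \ {ε}) ∪ (FOLLOW(N) if α ⇒* ε)).

Y → x Y y: PREDICT = { 'x' }
  'x' is in predict set, so this production goes in M[Y, 'x']
Y → n: PREDICT = { 'n' }
Y → num: PREDICT = { 'num' }
Y → id: PREDICT = { 'id' }

M[Y, 'x'] = Y → x Y y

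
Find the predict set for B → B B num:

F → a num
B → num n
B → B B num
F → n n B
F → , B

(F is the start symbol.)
PREDICT(B → B B num) = (FIRST(RHS) \ {ε}) ∪ (FOLLOW(B) if ε ∈ FIRST(RHS), i.e. RHS ⇒* ε)
FIRST(B) = { 'num' }
FIRST(B B num) = { 'num' }
ε ∉ FIRST(B B num), so FOLLOW(B) is not added.
PREDICT(B → B B num) = { 'num' }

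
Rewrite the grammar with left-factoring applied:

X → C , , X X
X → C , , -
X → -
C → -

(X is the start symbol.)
Left-factoring transforms A → αβ₁ | αβ₂ into A → αA' and A' → β₁ | β₂
(α is the longest common prefix among the alternatives). Repeat until
no nonterminal has two alternatives with a common prefix.

Round 1: X has alternatives sharing prefix 'C , ,'. Introduce X': X → C , , X'
  Add: X' → X X
  Add: X' → -

No remaining common prefixes — done.

Resulting grammar:
X → C , , X'
X' → X X
X' → -
X → -
C → -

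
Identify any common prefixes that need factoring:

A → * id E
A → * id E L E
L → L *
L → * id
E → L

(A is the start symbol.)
Left-factoring is needed when two productions for the same non-terminal
share a common prefix on the right-hand side.

Productions for A:
  A → * id E
  A → * id E L E
Productions for L:
  L → L *
  L → * id

Found common prefix '* id E' in productions for A

Answer: Yes, A has productions with common prefix '* id E'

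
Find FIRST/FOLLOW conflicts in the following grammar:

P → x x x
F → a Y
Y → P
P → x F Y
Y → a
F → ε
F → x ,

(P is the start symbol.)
A FIRST/FOLLOW conflict occurs when a non-terminal N has a nullable alternative N → β (β ⇒* ε) and another alternative N → α with FIRST(α) ∩ FOLLOW(N) ≠ ∅: on such a lookahead the parser cannot decide between expanding α and letting N vanish via β.

Nullable non-terminals: F.

F: nullable alternative(s) F → ε; FOLLOW(F) = { 'a', 'x' }
  F → a Y: FIRST \ {ε} = { 'a' } — overlaps FOLLOW(F) on { 'a' }: CONFLICT
  F → ε: FIRST \ {ε} = { } — this is the only nullable alternative, skip
  F → x ,: FIRST \ {ε} = { 'x' } — overlaps FOLLOW(F) on { 'x' }: CONFLICT

P, Y have no nullable alternative, so no FIRST/FOLLOW check is needed there.

So the grammar has 2 FIRST/FOLLOW conflicts (marked CONFLICT above).

Answer: Yes. F → a Y with FOLLOW(F) on { 'a' }; F → x ',' with FOLLOW(F) on { 'x' }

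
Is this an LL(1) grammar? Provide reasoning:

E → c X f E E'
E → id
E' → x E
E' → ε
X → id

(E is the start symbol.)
Relevant sets:
  FOLLOW(E') = { $, 'x' }

For E:
  PREDICT(E → c X f E E') = { 'c' }
  PREDICT(E → id) = { 'id' }
For E':
  PREDICT(E' → x E) = { 'x' }
  PREDICT(E' → ε) = { $, 'x' }
X has a single production, so nothing to check there.

Conflict found: Predict set conflict for E': { 'x' }
The grammar is NOT LL(1).

Answer: No. Predict set conflict for E': { 'x' }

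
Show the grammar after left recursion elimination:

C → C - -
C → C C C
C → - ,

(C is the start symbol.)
C is directly left-recursive. The standard transformation for
  A → A α₁ | ... | A α_m | β₁ | ... | β_n
is
  A  → β₁ A' | ... | β_n A'
  A' → α₁ A' | ... | α_m A' | ε

C → - , becomes C → - , C'
C → C - - becomes C' → - - C'
C → C C C becomes C' → C C C'
Add C' → ε

Resulting grammar:
C → - , C'
C' → - - C'
C' → C C C'
C' → ε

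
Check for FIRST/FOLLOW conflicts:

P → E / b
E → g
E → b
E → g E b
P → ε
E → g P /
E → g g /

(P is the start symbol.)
No FIRST/FOLLOW conflicts.

Nullable non-terminals: P.
FIRST sets used below: FIRST(E) = { 'b', 'g' }

P: nullable alternative(s) P → ε; FOLLOW(P) = { $, '/' }
  P → E / b: FIRST \ {ε} = { 'b', 'g' } — disjoint from FOLLOW(P)
  P → ε: FIRST \ {ε} = { } — this is the only nullable alternative, skip

E has no nullable alternative, so no FIRST/FOLLOW check is needed there.

No FIRST/FOLLOW conflicts found.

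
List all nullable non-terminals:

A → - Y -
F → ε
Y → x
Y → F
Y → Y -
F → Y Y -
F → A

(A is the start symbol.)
{ 'F', 'Y' }

A non-terminal is nullable if it can derive ε (the empty string): either it has an ε-production, or it has a production whose right-hand side consists entirely of nullable non-terminals.

ε-productions: F → ε
So F is immediately nullable.
Y → F: every symbol on the right is nullable, so Y is nullable too.
No further non-terminal can be added: every production for the remaining non-terminals contains a terminal or a non-nullable non-terminal.
Nullable = { 'F', 'Y' }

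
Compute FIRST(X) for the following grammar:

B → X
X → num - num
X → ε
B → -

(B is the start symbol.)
{ 'num', ε }

To compute FIRST(X), examine every production with X on the left-hand side, reading each right-hand side left to right until a non-nullable symbol is reached.

From X → num - num:
  - num is a terminal: add 'num' and stop
From X → ε:
  - ε-production, so ε ∈ FIRST(X)

Collecting: FIRST(X) = { 'num', ε }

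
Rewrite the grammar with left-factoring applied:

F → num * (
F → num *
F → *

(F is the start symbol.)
Left-factoring transforms A → αβ₁ | αβ₂ into A → αA' and A' → β₁ | β₂
(α is the longest common prefix among the alternatives). Repeat until
no nonterminal has two alternatives with a common prefix.

Round 1: F has alternatives sharing prefix 'num *'. Introduce F': F → num * F'
  Add: F' → (
  Add: F' → ε

No remaining common prefixes — done.

Resulting grammar:
F → num * F'
F' → (
F' → ε
F → *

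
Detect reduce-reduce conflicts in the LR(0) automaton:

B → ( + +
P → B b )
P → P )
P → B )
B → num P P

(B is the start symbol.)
No reduce-reduce conflicts

Augment with B' → B and build the canonical LR(0) collection (I0 = CLOSURE({[B' → . B]}), then GOTO on every symbol after a dot until no new states appear). It has 13 states:
  I0: { [B → . ( + +], [B → . num P P], [B' → . B] }  — shift
  I1: { [B → ( . + +] }  — shift
  I2: { [B' → B .] }  — accept
  I3: { [B → . ( + +], [B → . num P P], [B → num . P P], [P → . B )], [P → . B b )], [P → . P )] }  — shift
  I4: { [P → B . )], [P → B . b )] }  — shift
  I5: { [B → . ( + +], [B → . num P P], [B → num P . P], [P → . B )], [P → . B b )], [P → . P )], [P → P . )] }  — shift
  I6: { [P → P ) .] }  — reduce
  I7: { [B → num P P .], [P → P . )] }  — shift, reduce
  I8: { [P → B ) .] }  — reduce
  I9: { [P → B b . )] }  — shift
  I10: { [P → B b ) .] }  — reduce
  I11: { [B → ( + . +] }  — shift
  I12: { [B → ( + + .] }  — reduce

No state contains more than one complete item.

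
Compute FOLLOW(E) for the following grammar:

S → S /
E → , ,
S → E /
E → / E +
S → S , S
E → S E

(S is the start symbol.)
{ '+', '/' }

To compute FOLLOW(E), find every occurrence of E on a right-hand side N → α E β: add FIRST(β) \ {ε}, and if β is empty or nullable also add FOLLOW(N). Iterate to a fixed point.

In S → E /: E is followed by '/', add FIRST('/') \ {ε} = { '/' }
In E → / E +: E is followed by '+', add FIRST('+') \ {ε} = { '+' }
In E → S E: E is at the end; this adds FOLLOW(E) to itself — nothing new

Taking the union: FOLLOW(E) = { '+', '/' }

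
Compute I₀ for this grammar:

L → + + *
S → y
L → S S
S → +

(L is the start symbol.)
First, augment the grammar with L' → L
I₀ = CLOSURE({ [L' → . L] }):
  [L' → . L] has the dot before L: add [L → . + + *], [L → . S S]
  [L → . S S] has the dot before S: add [S → . y], [S → . +]
No further items can be added.

I₀ = { [L → . + + *], [L → . S S], [L' → . L], [S → . +], [S → . y] }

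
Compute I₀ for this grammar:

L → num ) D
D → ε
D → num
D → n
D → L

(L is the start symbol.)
First, augment the grammar with L' → L
I₀ = CLOSURE({ [L' → . L] }):
  [L' → . L] has the dot before L: add [L → . num ) D]
No further items can be added.

I₀ = { [L → . num ) D], [L' → . L] }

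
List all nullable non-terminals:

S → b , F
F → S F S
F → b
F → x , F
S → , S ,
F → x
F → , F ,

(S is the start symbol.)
None

A non-terminal is nullable if it can derive ε (the empty string): either it has an ε-production, or it has a production whose right-hand side consists entirely of nullable non-terminals.

There are no ε-productions, so no non-terminal can derive ε.
No non-terminals are nullable.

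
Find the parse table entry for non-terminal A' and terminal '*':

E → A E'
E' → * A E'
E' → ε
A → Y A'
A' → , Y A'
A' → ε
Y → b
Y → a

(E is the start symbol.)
A' → ε

To find M[A', '*'], we find productions for A' where '*' is in the predict set (PREDICT(N → α) = (FIRST(α) \ {ε}) ∪ (FOLLOW(N) if α ⇒* ε)).

Relevant sets:
  FOLLOW(A') = { $, '*' }

A' → , Y A': PREDICT = { ',' }
A' → ε: PREDICT = { $, '*' }
  '*' is in predict set, so this production goes in M[A', '*']

M[A', '*'] = A' → ε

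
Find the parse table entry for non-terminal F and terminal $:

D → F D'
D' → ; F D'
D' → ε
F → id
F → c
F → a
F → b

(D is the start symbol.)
Empty (error entry)

To find M[F, $], we find productions for F where $ is in the predict set (PREDICT(N → α) = (FIRST(α) \ {ε}) ∪ (FOLLOW(N) if α ⇒* ε)).

F → id: PREDICT = { 'id' }
F → c: PREDICT = { 'c' }
F → a: PREDICT = { 'a' }
F → b: PREDICT = { 'b' }

M[F, $] is empty (no production applies)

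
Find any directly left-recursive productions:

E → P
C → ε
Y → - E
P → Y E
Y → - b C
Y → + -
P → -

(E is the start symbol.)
Direct left recursion occurs when N → N α for some non-terminal N (the right-hand side begins with the left-hand side itself).

E → P: starts with P
C → ε: starts with ε
Y → - E: starts with '-'
P → Y E: starts with Y
Y → - b C: starts with '-'
Y → + -: starts with '+'
P → -: starts with '-'

No direct left recursion found.

Answer: No direct left recursion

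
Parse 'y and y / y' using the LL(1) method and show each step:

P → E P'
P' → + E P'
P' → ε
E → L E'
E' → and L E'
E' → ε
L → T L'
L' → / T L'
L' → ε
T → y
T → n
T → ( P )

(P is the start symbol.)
Stack is shown with the top on the left.

Stack           Input          Action
-------------------------------------
P $             y and y / y $  output P → E P'
E P' $          y and y / y $  output E → L E'
L E' P' $       y and y / y $  output L → T L'
T L' E' P' $    y and y / y $  output T → y
y L' E' P' $    y and y / y $  match 'y'
L' E' P' $      and y / y $    output L' → ε
E' P' $         and y / y $    output E' → and L E'
and L E' P' $   and y / y $    match 'and'
L E' P' $       y / y $        output L → T L'
T L' E' P' $    y / y $        output T → y
y L' E' P' $    y / y $        match 'y'
L' E' P' $      / y $          output L' → / T L'
/ T L' E' P' $  / y $          match '/'
T L' E' P' $    y $            output T → y
y L' E' P' $    y $            match 'y'
L' E' P' $      $              output L' → ε
E' P' $         $              output E' → ε
P' $            $              output P' → ε
$               $              accept

The string is accepted.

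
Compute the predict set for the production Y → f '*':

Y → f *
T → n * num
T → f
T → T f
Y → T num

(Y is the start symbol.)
PREDICT(Y → f '*') = (FIRST(RHS) \ {ε}) ∪ (FOLLOW(Y) if ε ∈ FIRST(RHS), i.e. RHS ⇒* ε)
FIRST(f '*') = { 'f' }
ε ∉ FIRST(f '*'), so FOLLOW(Y) is not added.
PREDICT(Y → f '*') = { 'f' }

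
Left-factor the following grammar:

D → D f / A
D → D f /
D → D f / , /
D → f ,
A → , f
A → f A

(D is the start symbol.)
Left-factoring transforms A → αβ₁ | αβ₂ into A → αA' and A' → β₁ | β₂
(α is the longest common prefix among the alternatives). Repeat until
no nonterminal has two alternatives with a common prefix.

Round 1: D has alternatives sharing prefix 'D f /'. Introduce D': D → D f / D'
  Add: D' → A
  Add: D' → ε
  Add: D' → , /

No remaining common prefixes — done.

Resulting grammar:
D → D f / D'
D' → A
D' → ε
D' → , /
D → f ,
A → , f
A → f A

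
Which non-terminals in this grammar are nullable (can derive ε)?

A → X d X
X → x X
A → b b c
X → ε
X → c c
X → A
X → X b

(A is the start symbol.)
A non-terminal is nullable if it can derive ε (the empty string): either it has an ε-production, or it has a production whose right-hand side consists entirely of nullable non-terminals.

ε-productions: X → ε
So X is immediately nullable.
No further non-terminal can be added: every production for the remaining non-terminals contains a terminal or a non-nullable non-terminal.
Nullable = { 'X' }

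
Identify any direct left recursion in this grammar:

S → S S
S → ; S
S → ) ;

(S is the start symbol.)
Direct left recursion occurs when N → N α for some non-terminal N (the right-hand side begins with the left-hand side itself).

S → S S: LEFT RECURSIVE (starts with S)
S → ; S: starts with ';'
S → ) ;: starts with ')'

The grammar has direct left recursion on: S.

Answer: Yes, S is left-recursive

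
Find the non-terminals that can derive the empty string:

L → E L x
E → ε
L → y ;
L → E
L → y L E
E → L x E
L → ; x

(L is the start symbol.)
{ 'E', 'L' }

ε-productions: E → ε
So E is immediately nullable.
L → E: every symbol on the right is nullable, so L is nullable too.
Every non-terminal is now nullable.
Nullable = { 'E', 'L' }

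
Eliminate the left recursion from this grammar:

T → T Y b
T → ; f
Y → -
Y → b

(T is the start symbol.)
T → ; f T'
T' → Y b T'
T' → ε
Y → -
Y → b

T is directly left-recursive. The standard transformation for
  A → A α₁ | ... | A α_m | β₁ | ... | β_n
is
  A  → β₁ A' | ... | β_n A'
  A' → α₁ A' | ... | α_m A' | ε

T → ; f becomes T → ; f T'
T → T Y b becomes T' → Y b T'
Add T' → ε

Productions for other non-terminals are unchanged:
  Y → -
  Y → b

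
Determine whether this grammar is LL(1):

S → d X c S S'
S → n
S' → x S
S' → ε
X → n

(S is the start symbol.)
No. Predict set conflict for S': { 'x' }

Relevant sets:
  FOLLOW(S') = { $, 'x' }

For S:
  PREDICT(S → d X c S S') = { 'd' }
  PREDICT(S → n) = { 'n' }
For S':
  PREDICT(S' → x S) = { 'x' }
  PREDICT(S' → ε) = { $, 'x' }
X has a single production, so nothing to check there.

Conflict found: Predict set conflict for S': { 'x' }
The grammar is NOT LL(1).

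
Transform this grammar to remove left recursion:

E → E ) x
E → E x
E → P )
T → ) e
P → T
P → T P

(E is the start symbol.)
E → P ) E'
E' → ) x E'
E' → x E'
E' → ε
T → ) e
P → T
P → T P

E is directly left-recursive. The standard transformation for
  A → A α₁ | ... | A α_m | β₁ | ... | β_n
is
  A  → β₁ A' | ... | β_n A'
  A' → α₁ A' | ... | α_m A' | ε

E → P ) becomes E → P ) E'
E → E ) x becomes E' → ) x E'
E → E x becomes E' → x E'
Add E' → ε

Productions for other non-terminals are unchanged:
  T → ) e
  P → T
  P → T P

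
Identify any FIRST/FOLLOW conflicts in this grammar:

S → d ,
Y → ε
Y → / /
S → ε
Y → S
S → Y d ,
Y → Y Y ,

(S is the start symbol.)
Yes. S → d ',' with FOLLOW(S) on { 'd' }; S → Y d ',' with FOLLOW(S) on { ',', '/', 'd' }; Y → '/' '/' with FOLLOW(Y) on { '/' }; Y → S with FOLLOW(Y) on { ',', '/', 'd' }; Y → Y Y ',' with FOLLOW(Y) on { ',', '/', 'd' }

A FIRST/FOLLOW conflict occurs when a non-terminal N has a nullable alternative N → β (β ⇒* ε) and another alternative N → α with FIRST(α) ∩ FOLLOW(N) ≠ ∅: on such a lookahead the parser cannot decide between expanding α and letting N vanish via β.

Nullable non-terminals: S, Y.
FIRST sets used below: FIRST(Y) = { ',', '/', 'd', ε }, FIRST(S) = { ',', '/', 'd', ε }

S: nullable alternative(s) S → ε; FOLLOW(S) = { $, ',', '/', 'd' }
  S → d ,: FIRST \ {ε} = { 'd' } — overlaps FOLLOW(S) on { 'd' }: CONFLICT
  S → ε: FIRST \ {ε} = { } — this is the only nullable alternative, skip
  S → Y d ,: FIRST \ {ε} = { ',', '/', 'd' } — overlaps FOLLOW(S) on { ',', '/', 'd' }: CONFLICT

Y: nullable alternative(s) Y → ε, Y → S; FOLLOW(Y) = { ',', '/', 'd' }
  Y → ε: FIRST \ {ε} = { } — disjoint from FOLLOW(Y)
  Y → / /: FIRST \ {ε} = { '/' } — overlaps FOLLOW(Y) on { '/' }: CONFLICT
  Y → S: FIRST \ {ε} = { ',', '/', 'd' } — overlaps FOLLOW(Y) on { ',', '/', 'd' }: CONFLICT
  Y → Y Y ,: FIRST \ {ε} = { ',', '/', 'd' } — overlaps FOLLOW(Y) on { ',', '/', 'd' }: CONFLICT

So the grammar has 5 FIRST/FOLLOW conflicts (marked CONFLICT above).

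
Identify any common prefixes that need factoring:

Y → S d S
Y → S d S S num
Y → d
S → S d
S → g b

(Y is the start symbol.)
Left-factoring is needed when two productions for the same non-terminal
share a common prefix on the right-hand side.

Productions for Y:
  Y → S d S
  Y → S d S S num
  Y → d
Productions for S:
  S → S d
  S → g b

Found common prefix 'S d S' in productions for Y

Answer: Yes, Y has productions with common prefix 'S d S'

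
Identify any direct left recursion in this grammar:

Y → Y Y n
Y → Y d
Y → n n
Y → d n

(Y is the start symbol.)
Yes, Y is left-recursive

Direct left recursion occurs when N → N α for some non-terminal N (the right-hand side begins with the left-hand side itself).

Y → Y Y n: LEFT RECURSIVE (starts with Y)
Y → Y d: LEFT RECURSIVE (starts with Y)
Y → n n: starts with n
Y → d n: starts with d

The grammar has direct left recursion on: Y.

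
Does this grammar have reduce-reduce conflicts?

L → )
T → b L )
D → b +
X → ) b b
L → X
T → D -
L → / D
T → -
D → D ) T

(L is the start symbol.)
No reduce-reduce conflicts

A reduce-reduce conflict occurs when an LR(0) state has two complete items [A → α .] and [B → β .] — both call for a reduction, and with no lookahead the parser cannot choose between them.

Augment with L' → L and build the canonical LR(0) collection (I0 = CLOSURE({[L' → . L]}), then GOTO on every symbol after a dot until no new states appear). It has 18 states:
  I0: { [L → . )], [L → . / D], [L → . X], [L' → . L], [X → . ) b b] }  — shift
  I1: { [L → ) .], [X → ) . b b] }  — shift, reduce
  I2: { [D → . D ) T], [D → . b +], [L → / . D] }  — shift
  I3: { [L' → L .] }  — accept
  I4: { [L → X .] }  — reduce
  I5: { [D → D . ) T], [L → / D .] }  — shift, reduce
  I6: { [D → b . +] }  — shift
  I7: { [D → b + .] }  — reduce
  I8: { [D → . D ) T], [D → . b +], [D → D ) . T], [T → . -], [T → . D -], [T → . b L )] }  — shift
  I9: { [T → - .] }  — reduce
  I10: { [D → D . ) T], [T → D . -] }  — shift
  I11: { [D → D ) T .] }  — reduce
  I12: { [D → b . +], [L → . )], [L → . / D], [L → . X], [T → b . L )], [X → . ) b b] }  — shift
  I13: { [T → b L . )] }  — shift
  I14: { [T → b L ) .] }  — reduce
  I15: { [T → D - .] }  — reduce
  I16: { [X → ) b . b] }  — shift
  I17: { [X → ) b b .] }  — reduce

No state contains more than one complete item.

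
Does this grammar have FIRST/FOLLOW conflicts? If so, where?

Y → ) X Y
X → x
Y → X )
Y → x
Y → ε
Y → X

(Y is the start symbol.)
Nullable non-terminals: Y.
FIRST sets used below: FIRST(X) = { 'x' }

Y: nullable alternative(s) Y → ε; FOLLOW(Y) = { $ }
  Y → ) X Y: FIRST \ {ε} = { ')' } — disjoint from FOLLOW(Y)
  Y → X ): FIRST \ {ε} = { 'x' } — disjoint from FOLLOW(Y)
  Y → x: FIRST \ {ε} = { 'x' } — disjoint from FOLLOW(Y)
  Y → ε: FIRST \ {ε} = { } — this is the only nullable alternative, skip
  Y → X: FIRST \ {ε} = { 'x' } — disjoint from FOLLOW(Y)

X has no nullable alternative, so no FIRST/FOLLOW check is needed there.

No FIRST/FOLLOW conflicts found.

Answer: No FIRST/FOLLOW conflicts.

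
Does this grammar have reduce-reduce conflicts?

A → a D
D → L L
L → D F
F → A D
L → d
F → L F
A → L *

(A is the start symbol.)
A reduce-reduce conflict occurs when an LR(0) state has two complete items [A → α .] and [B → β .] — both call for a reduction, and with no lookahead the parser cannot choose between them.

Augment with A' → A and build the canonical LR(0) collection (I0 = CLOSURE({[A' → . A]}), then GOTO on every symbol after a dot until no new states appear). It has 16 states:
  I0: { [A → . L *], [A → . a D], [A' → . A], [D → . L L], [L → . D F], [L → . d] }  — shift
  I1: { [A' → A .] }  — accept
  I2: { [A → . L *], [A → . a D], [D → . L L], [F → . A D], [F → . L F], [L → . D F], [L → . d], [L → D . F] }  — shift
  I3: { [A → L . *], [D → . L L], [D → L . L], [L → . D F], [L → . d] }  — shift
  I4: { [A → a . D], [D → . L L], [L → . D F], [L → . d] }  — shift
  I5: { [L → d .] }  — reduce
  I6: { [A → . L *], [A → . a D], [A → a D .], [D → . L L], [F → . A D], [F → . L F], [L → . D F], [L → . d], [L → D . F] }  — shift, reduce
  I7: { [D → . L L], [D → L . L], [L → . D F], [L → . d] }  — shift
  I8: { [D → . L L], [D → L . L], [D → L L .], [L → . D F], [L → . d] }  — shift, reduce
  I9: { [D → . L L], [F → A . D], [L → . D F], [L → . d] }  — shift
  I10: { [L → D F .] }  — reduce
  I11: { [A → . L *], [A → . a D], [A → L . *], [D → . L L], [D → L . L], [F → . A D], [F → . L F], [F → L . F], [L → . D F], [L → . d] }  — shift
  I12: { [A → L * .] }  — reduce
  I13: { [F → L F .] }  — reduce
  I14: { [A → . L *], [A → . a D], [A → L . *], [D → . L L], [D → L . L], [D → L L .], [F → . A D], [F → . L F], [F → L . F], [L → . D F], [L → . d] }  — shift, reduce
  I15: { [A → . L *], [A → . a D], [D → . L L], [F → . A D], [F → . L F], [F → A D .], [L → . D F], [L → . d], [L → D . F] }  — shift, reduce

No state contains more than one complete item.

Answer: No reduce-reduce conflicts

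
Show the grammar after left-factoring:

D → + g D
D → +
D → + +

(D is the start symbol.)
Left-factoring transforms A → αβ₁ | αβ₂ into A → αA' and A' → β₁ | β₂
(α is the longest common prefix among the alternatives). Repeat until
no nonterminal has two alternatives with a common prefix.

Round 1: D has alternatives sharing prefix '+'. Introduce D': D → + D'
  Add: D' → g D
  Add: D' → ε
  Add: D' → +

No remaining common prefixes — done.

Resulting grammar:
D → + D'
D' → g D
D' → ε
D' → +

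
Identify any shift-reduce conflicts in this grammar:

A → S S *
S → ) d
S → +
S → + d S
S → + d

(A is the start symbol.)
Yes — I2: [S → + .] vs [S → + . d]; I7: [S → + d .] vs [S → . ) d]

Augment with A' → A and build the canonical LR(0) collection (I0 = CLOSURE({[A' → . A]}), then GOTO on every symbol after a dot until no new states appear). It has 10 states:
  I0: { [A → . S S *], [A' → . A], [S → . ) d], [S → . + d S], [S → . + d], [S → . +] }  — shift
  I1: { [S → ) . d] }  — shift
  I2: { [S → + . d S], [S → + . d], [S → + .] }  — shift, reduce
  I3: { [A' → A .] }  — accept
  I4: { [A → S . S *], [S → . ) d], [S → . + d S], [S → . + d], [S → . +] }  — shift
  I5: { [A → S S . *] }  — shift
  I6: { [A → S S * .] }  — reduce
  I7: { [S → + d . S], [S → + d .], [S → . ) d], [S → . + d S], [S → . + d], [S → . +] }  — shift, reduce
  I8: { [S → + d S .] }  — reduce
  I9: { [S → ) d .] }  — reduce

I2 contains reduce item [S → + .] and shift items [S → + . d], [S → + . d S] — shift-reduce conflict.
I7 contains reduce item [S → + d .] and shift items [S → . ) d], [S → . +], [S → . + d], [S → . + d S] — shift-reduce conflict.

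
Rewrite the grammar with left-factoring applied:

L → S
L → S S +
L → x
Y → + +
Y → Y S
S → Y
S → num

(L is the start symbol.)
Left-factoring transforms A → αβ₁ | αβ₂ into A → αA' and A' → β₁ | β₂
(α is the longest common prefix among the alternatives). Repeat until
no nonterminal has two alternatives with a common prefix.

Round 1: L has alternatives sharing prefix 'S'. Introduce L': L → S L'
  Add: L' → ε
  Add: L' → S +

No remaining common prefixes — done.

Resulting grammar:
L → S L'
L' → ε
L' → S +
L → x
Y → + +
Y → Y S
S → Y
S → num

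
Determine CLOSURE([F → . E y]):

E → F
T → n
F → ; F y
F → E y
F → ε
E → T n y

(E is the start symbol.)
{ [E → . F], [E → . T n y], [F → . ; F y], [F → . E y], [F → .], [T → . n] }

Start with: [F → . E y]
  [F → . E y] has the dot before E: add [E → . F], [E → . T n y]
  [E → . F] has the dot before F: add [F → . ; F y], [F → .]
  [E → . T n y] has the dot before T: add [T → . n]
No further items can be added.

CLOSURE = { [E → . F], [E → . T n y], [F → . ; F y], [F → . E y], [F → .], [T → . n] }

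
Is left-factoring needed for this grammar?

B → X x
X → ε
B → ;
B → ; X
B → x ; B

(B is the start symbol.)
Left-factoring is needed when two productions for the same non-terminal
share a common prefix on the right-hand side.

Productions for B:
  B → X x
  B → ;
  B → ; X
  B → x ; B

Found common prefix ';' in productions for B

Answer: Yes, B has productions with common prefix ';'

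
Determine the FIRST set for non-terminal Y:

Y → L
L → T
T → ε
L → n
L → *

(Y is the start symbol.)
{ '*', 'n', ε }

To compute FIRST(Y), examine every production with Y on the left-hand side, reading each right-hand side left to right until a non-nullable symbol is reached.

FIRST sets of the other non-terminals involved (by the same procedure, iterated to a fixed point):
  FIRST(L) = { '*', 'n', ε }

From Y → L:
  - L is a non-terminal: add FIRST(L) \ {ε} = { '*', 'n' }
    L is nullable and nothing follows, so the whole right-hand side can vanish: ε ∈ FIRST(Y)

Collecting: FIRST(Y) = { '*', 'n', ε }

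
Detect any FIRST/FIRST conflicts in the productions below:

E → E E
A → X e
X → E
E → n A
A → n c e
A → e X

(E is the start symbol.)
Yes. E → E E / E → n A on { 'n' }; A → X e / A → n c e on { 'n' }

FIRST sets of the non-terminals at (or reachable through a nullable prefix from) the front of some alternative:
  FIRST(E) = { 'n' }
  FIRST(X) = { 'n' }

Productions for E:
  E → E E: FIRST = { 'n' }
  E → n A: FIRST = { 'n' }
Productions for A:
  A → X e: FIRST = { 'n' }
  A → n c e: FIRST = { 'n' }
  A → e X: FIRST = { 'e' }
X has only one production, so no FIRST/FIRST conflict is possible there.

Conflict for E: E → E E and E → n A
  Overlap: { 'n' }
Conflict for A: A → X e and A → n c e
  Overlap: { 'n' }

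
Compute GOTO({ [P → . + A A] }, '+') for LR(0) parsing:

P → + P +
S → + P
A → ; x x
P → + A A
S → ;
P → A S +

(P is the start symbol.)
GOTO(I, '+') = CLOSURE({ [A → αX.β] : [A → α.Xβ] ∈ I, X = '+' })

Items with dot before '+', with the dot advanced:
  [P → . + A A] → [P → + . A A]
Closure of the advanced items:
  [P → + . A A] has the dot before A: add [A → . ; x x]

GOTO = { [A → . ; x x], [P → + . A A] }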